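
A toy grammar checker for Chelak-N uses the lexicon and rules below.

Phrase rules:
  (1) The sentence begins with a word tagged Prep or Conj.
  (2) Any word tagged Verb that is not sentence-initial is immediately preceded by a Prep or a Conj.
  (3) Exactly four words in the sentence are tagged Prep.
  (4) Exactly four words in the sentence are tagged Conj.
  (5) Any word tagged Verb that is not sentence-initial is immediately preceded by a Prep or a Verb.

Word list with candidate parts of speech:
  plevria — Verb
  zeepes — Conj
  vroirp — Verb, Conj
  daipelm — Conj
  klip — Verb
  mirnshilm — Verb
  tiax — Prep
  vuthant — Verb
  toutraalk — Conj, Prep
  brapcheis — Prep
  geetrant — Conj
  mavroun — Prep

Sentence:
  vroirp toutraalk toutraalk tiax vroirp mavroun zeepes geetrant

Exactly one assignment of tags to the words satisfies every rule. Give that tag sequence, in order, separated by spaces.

Candidates per position — 1:vroirp {Verb,Conj}; 2:toutraalk {Conj,Prep}; 3:toutraalk {Conj,Prep}; 4:tiax {Prep}; 5:vroirp {Verb,Conj}; 6:mavroun {Prep}; 7:zeepes {Conj}; 8:geetrant {Conj}.
Position 1: Verb is ruled out by rule 1; that leaves Conj.
Position 2: Conj is ruled out by rule 3; that leaves Prep.
Position 3: Conj is ruled out by rule 3; that leaves Prep.
Position 5: Verb is ruled out by rule 4; that leaves Conj.
The unique satisfying tagging is: Conj Prep Prep Prep Conj Prep Conj Conj.
Checking: rule 1 ok; rule 2 ok; rule 3 ok; rule 4 ok; rule 5 ok.

Conj Prep Prep Prep Conj Prep Conj Conj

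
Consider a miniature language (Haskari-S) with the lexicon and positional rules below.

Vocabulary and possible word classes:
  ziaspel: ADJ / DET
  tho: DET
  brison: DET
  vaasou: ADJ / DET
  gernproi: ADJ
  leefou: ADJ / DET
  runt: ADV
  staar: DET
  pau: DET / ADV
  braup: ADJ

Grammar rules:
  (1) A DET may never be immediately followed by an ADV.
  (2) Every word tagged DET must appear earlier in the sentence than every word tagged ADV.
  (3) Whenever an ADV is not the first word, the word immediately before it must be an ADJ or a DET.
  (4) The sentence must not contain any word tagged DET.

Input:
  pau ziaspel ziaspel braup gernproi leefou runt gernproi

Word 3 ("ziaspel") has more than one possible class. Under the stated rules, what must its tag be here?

ADJ

Candidates per position — 1:pau {DET,ADV}; 2:ziaspel {ADJ,DET}; 3:ziaspel {ADJ,DET}; 4:braup {ADJ}; 5:gernproi {ADJ}; 6:leefou {ADJ,DET}; 7:runt {ADV}; 8:gernproi {ADJ}.
Word 1 cannot be DET — rule 4 would then fail for every completion. It is ADV.
Word 2 cannot be DET — rule 2 would then fail for every completion. It is ADJ.
Word 3 cannot be DET — rule 2 would then fail for every completion. It is ADJ.
Word 6 cannot be DET — rule 1 would then fail for every completion. It is ADJ.
The only consistent sequence is: ADV ADJ ADJ ADJ ADJ ADJ ADV ADJ.
Checking: rule 1 ✓; rule 2 ✓; rule 3 ✓; rule 4 ✓.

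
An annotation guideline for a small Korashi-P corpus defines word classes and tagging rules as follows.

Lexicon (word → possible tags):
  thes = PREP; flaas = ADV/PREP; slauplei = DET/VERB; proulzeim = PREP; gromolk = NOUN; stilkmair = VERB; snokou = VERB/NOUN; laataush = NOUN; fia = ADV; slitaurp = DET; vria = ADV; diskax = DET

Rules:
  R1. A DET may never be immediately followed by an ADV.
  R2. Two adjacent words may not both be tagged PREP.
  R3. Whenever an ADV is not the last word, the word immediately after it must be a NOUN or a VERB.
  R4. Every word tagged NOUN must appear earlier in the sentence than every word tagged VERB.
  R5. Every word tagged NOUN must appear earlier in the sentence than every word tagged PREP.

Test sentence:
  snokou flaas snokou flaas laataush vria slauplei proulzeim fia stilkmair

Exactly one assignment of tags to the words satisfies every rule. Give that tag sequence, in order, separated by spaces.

Candidates per position — 1:snokou {VERB,NOUN}; 2:flaas {ADV,PREP}; 3:snokou {VERB,NOUN}; 4:flaas {ADV,PREP}; 5:laataush {NOUN}; 6:vria {ADV}; 7:slauplei {DET,VERB}; 8:proulzeim {PREP}; 9:fia {ADV}; 10:stilkmair {VERB}.
Word 1 cannot be VERB — rule 4 would then fail for every completion. It is NOUN.
Word 2 cannot be PREP — rule 5 would then fail for every completion. It is ADV.
Word 3 cannot be VERB — rule 4 would then fail for every completion. It is NOUN.
Word 4 cannot be PREP — rule 5 would then fail for every completion. It is ADV.
Word 7 cannot be DET — rule 3 would then fail for every completion. It is VERB.
The only consistent sequence is: NOUN ADV NOUN ADV NOUN ADV VERB PREP ADV VERB.
Rule-by-rule: rule 1 holds; rule 2 holds; rule 3 holds; rule 4 holds; rule 5 holds.

NOUN ADV NOUN ADV NOUN ADV VERB PREP ADV VERB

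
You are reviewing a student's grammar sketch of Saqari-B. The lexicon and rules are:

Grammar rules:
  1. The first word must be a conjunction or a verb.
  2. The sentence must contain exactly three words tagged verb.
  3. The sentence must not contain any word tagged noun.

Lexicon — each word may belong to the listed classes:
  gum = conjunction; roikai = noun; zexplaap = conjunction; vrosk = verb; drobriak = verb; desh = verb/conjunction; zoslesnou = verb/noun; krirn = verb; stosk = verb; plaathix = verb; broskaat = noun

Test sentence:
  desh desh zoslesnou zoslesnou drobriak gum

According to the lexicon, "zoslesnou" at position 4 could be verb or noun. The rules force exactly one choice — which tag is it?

verb

Candidates per position — 1:desh {verb,conjunction}; 2:desh {verb,conjunction}; 3:zoslesnou {verb,noun}; 4:zoslesnou {verb,noun}; 5:drobriak {verb}; 6:gum {conjunction}.
At position 3, choosing noun makes rule 3 impossible to satisfy; hence verb.
At position 4, choosing noun makes rule 3 impossible to satisfy; hence verb.
At position 1, choosing verb makes rule 2 impossible to satisfy; hence conjunction.
At position 2, choosing verb makes rule 2 impossible to satisfy; hence conjunction.
The only consistent sequence is: conjunction conjunction verb verb verb conjunction.
Verifying each rule — rule 1 satisfied; rule 2 satisfied; rule 3 satisfied.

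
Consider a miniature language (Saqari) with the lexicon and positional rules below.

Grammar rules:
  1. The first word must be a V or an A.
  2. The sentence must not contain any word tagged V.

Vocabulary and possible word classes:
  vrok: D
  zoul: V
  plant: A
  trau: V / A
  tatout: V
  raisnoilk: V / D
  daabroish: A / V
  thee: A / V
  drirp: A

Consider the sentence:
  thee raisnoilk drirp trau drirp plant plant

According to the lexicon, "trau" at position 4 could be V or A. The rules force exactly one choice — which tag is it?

A

Candidates per position — 1:thee {A,V}; 2:raisnoilk {V,D}; 3:drirp {A}; 4:trau {V,A}; 5:drirp {A}; 6:plant {A}; 7:plant {A}.
Word 1 cannot be V — rule 2 would then fail for every completion. It is A.
Word 2 cannot be V — rule 2 would then fail for every completion. It is D.
Word 4 cannot be V — rule 2 would then fail for every completion. It is A.
The unique satisfying tagging is: A D A A A A A.
Check: rule 1 ✓; rule 2 ✓.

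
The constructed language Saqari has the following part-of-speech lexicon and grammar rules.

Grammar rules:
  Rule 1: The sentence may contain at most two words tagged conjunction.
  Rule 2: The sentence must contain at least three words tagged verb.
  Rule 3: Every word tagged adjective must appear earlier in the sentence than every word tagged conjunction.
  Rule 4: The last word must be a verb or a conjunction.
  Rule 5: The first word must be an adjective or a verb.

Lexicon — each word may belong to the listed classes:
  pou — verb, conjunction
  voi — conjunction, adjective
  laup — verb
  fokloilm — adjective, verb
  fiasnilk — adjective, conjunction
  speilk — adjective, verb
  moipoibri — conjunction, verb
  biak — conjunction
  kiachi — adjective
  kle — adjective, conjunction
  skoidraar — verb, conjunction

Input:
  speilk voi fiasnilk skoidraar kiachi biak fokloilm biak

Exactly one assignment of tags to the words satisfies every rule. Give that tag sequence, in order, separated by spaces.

Candidates per position — 1:speilk {adjective,verb}; 2:voi {conjunction,adjective}; 3:fiasnilk {adjective,conjunction}; 4:skoidraar {verb,conjunction}; 5:kiachi {adjective}; 6:biak {conjunction}; 7:fokloilm {adjective,verb}; 8:biak {conjunction}.
Position 1: adjective is ruled out by rule 2; that leaves verb.
Position 2: conjunction is ruled out by rule 1; that leaves adjective.
Position 3: conjunction is ruled out by rule 1; that leaves adjective.
Position 4: conjunction is ruled out by rule 1; that leaves verb.
Position 7: adjective is ruled out by rule 2; that leaves verb.
So the tagging must be: verb adjective adjective verb adjective conjunction verb conjunction.
Checking: rule 1 ✓; rule 2 ✓; rule 3 ✓; rule 4 ✓; rule 5 ✓.

verb adjective adjective verb adjective conjunction verb conjunction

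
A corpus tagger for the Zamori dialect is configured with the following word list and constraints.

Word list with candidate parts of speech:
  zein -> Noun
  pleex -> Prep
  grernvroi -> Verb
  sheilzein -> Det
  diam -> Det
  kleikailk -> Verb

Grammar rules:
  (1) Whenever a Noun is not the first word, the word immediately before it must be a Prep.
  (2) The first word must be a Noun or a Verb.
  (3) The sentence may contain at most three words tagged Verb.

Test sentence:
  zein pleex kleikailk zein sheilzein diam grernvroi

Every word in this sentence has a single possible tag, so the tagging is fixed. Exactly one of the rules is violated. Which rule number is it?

1

Fixed tagging: Noun Prep Verb Noun Det Det Verb.
Applying the rules: R1 fail, R2 pass, R3 pass.
Only rule 1 fails.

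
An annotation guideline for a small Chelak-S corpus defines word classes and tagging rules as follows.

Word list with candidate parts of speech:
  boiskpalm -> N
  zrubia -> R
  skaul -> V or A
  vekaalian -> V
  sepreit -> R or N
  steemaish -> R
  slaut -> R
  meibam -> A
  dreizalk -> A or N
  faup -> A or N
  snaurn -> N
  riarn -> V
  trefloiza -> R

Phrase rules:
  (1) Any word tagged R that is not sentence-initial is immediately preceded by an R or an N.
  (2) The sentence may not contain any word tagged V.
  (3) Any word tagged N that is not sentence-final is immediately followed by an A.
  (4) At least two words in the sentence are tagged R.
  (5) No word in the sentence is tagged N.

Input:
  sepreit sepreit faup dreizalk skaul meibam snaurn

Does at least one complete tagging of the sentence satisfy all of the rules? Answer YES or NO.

Candidates per position — 1:sepreit {R,N}; 2:sepreit {R,N}; 3:faup {A,N}; 4:dreizalk {A,N}; 5:skaul {V,A}; 6:meibam {A}; 7:snaurn {N}.
Rule 5 cannot be satisfied by any choice of tags from the lexicon.
So there is no consistent tagging.

NO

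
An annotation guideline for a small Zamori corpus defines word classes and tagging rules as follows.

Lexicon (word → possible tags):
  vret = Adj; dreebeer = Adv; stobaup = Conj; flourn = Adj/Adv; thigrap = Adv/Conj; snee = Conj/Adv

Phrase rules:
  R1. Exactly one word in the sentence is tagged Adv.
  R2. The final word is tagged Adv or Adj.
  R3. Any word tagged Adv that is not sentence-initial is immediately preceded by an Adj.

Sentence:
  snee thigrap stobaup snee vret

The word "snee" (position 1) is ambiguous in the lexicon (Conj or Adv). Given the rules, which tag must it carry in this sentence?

Adv

Candidates per position — 1:snee {Conj,Adv}; 2:thigrap {Adv,Conj}; 3:stobaup {Conj}; 4:snee {Conj,Adv}; 5:vret {Adj}.
Position 2: tagging it Adv would leave rule 3 unsatisfiable, so it must be Conj.
Position 4: tagging it Adv would leave rule 3 unsatisfiable, so it must be Conj.
Position 1: tagging it Conj would leave rule 1 unsatisfiable, so it must be Adv.
The only consistent sequence is: Adv Conj Conj Conj Adj.
Checking: rule 1 holds; rule 2 holds; rule 3 holds.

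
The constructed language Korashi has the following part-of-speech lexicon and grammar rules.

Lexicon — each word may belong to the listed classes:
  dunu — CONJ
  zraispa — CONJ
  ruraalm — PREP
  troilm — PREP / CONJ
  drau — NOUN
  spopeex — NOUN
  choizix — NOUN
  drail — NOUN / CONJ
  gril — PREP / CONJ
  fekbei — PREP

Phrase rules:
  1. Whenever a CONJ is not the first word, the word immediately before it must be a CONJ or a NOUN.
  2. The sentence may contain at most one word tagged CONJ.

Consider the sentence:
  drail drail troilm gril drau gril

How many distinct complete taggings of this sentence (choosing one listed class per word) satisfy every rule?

Candidates per position — 1:drail {NOUN,CONJ}; 2:drail {NOUN,CONJ}; 3:troilm {PREP,CONJ}; 4:gril {PREP,CONJ}; 5:drau {NOUN}; 6:gril {PREP,CONJ}.
There are 32 candidate sequences in total.
The sequences that satisfy every rule: NOUN NOUN PREP PREP NOUN PREP; NOUN NOUN PREP PREP NOUN CONJ; NOUN NOUN CONJ PREP NOUN PREP; NOUN CONJ PREP PREP NOUN PREP; CONJ NOUN PREP PREP NOUN PREP.
Count = 5.

5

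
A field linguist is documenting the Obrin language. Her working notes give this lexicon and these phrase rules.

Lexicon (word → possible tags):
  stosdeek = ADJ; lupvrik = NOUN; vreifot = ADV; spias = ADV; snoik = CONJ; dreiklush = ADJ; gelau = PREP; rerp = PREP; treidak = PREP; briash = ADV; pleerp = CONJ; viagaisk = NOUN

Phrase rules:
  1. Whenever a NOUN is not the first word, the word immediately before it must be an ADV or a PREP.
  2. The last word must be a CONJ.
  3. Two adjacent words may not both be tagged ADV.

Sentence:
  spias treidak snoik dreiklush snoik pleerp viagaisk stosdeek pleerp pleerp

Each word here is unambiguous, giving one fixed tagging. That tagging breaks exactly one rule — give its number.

1

Fixed tagging: ADV PREP CONJ ADJ CONJ CONJ NOUN ADJ CONJ CONJ.
Checking each rule: R1 violated, R2 holds, R3 holds.
Only rule 1 fails.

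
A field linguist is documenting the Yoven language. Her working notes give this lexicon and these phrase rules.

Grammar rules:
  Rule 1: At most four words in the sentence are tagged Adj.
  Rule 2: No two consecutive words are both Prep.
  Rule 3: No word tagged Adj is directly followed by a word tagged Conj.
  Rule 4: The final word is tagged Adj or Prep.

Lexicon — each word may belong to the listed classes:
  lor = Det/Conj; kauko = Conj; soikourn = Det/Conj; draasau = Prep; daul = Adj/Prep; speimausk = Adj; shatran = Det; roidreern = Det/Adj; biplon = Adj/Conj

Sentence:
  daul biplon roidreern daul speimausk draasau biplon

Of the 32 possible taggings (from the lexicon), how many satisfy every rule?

Candidates per position — 1:daul {Adj,Prep}; 2:biplon {Adj,Conj}; 3:roidreern {Det,Adj}; 4:daul {Adj,Prep}; 5:speimausk {Adj}; 6:draasau {Prep}; 7:biplon {Adj,Conj}.
There are 32 candidate sequences in total.
Checking each against the rules leaves 8 sequences.
Count = 8.

8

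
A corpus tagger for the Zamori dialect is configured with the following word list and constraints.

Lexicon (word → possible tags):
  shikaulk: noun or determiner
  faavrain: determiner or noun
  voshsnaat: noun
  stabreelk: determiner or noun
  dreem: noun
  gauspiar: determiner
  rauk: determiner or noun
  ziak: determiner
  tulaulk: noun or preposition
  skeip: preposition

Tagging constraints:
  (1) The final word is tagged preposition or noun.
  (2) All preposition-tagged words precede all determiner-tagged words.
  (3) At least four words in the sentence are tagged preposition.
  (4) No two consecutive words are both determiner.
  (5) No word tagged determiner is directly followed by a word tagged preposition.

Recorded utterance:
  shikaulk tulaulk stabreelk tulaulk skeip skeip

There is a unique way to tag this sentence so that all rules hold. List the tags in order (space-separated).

Candidates per position — 1:shikaulk {noun,determiner}; 2:tulaulk {noun,preposition}; 3:stabreelk {determiner,noun}; 4:tulaulk {noun,preposition}; 5:skeip {preposition}; 6:skeip {preposition}.
At position 1, choosing determiner makes rule 2 impossible to satisfy; hence noun.
At position 2, choosing noun makes rule 3 impossible to satisfy; hence preposition.
At position 3, choosing determiner makes rule 2 impossible to satisfy; hence noun.
At position 4, choosing noun makes rule 3 impossible to satisfy; hence preposition.
That leaves exactly one tagging: noun preposition noun preposition preposition preposition.
Check: rule 1 ✓; rule 2 ✓; rule 3 ✓; rule 4 ✓; rule 5 ✓.

noun preposition noun preposition preposition preposition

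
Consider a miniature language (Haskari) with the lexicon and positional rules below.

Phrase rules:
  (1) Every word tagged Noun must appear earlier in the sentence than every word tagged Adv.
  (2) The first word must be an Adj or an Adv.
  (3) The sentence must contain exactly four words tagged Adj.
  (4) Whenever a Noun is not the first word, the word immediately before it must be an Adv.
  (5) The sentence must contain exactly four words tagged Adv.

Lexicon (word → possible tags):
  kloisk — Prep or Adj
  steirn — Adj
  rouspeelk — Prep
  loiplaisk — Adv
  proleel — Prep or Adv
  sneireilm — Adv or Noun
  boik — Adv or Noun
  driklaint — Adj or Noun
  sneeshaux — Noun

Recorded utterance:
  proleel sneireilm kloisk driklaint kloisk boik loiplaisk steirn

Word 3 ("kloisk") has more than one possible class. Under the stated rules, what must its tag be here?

Adj

Candidates per position — 1:proleel {Prep,Adv}; 2:sneireilm {Adv,Noun}; 3:kloisk {Prep,Adj}; 4:driklaint {Adj,Noun}; 5:kloisk {Prep,Adj}; 6:boik {Adv,Noun}; 7:loiplaisk {Adv}; 8:steirn {Adj}.
If word 1 were Prep, no tagging could satisfy rule 2; so word 1 is Adv.
If word 2 were Noun, no tagging could satisfy rule 1; so word 2 is Adv.
If word 3 were Prep, no tagging could satisfy rule 3; so word 3 is Adj.
If word 4 were Noun, no tagging could satisfy rule 1; so word 4 is Adj.
If word 5 were Prep, no tagging could satisfy rule 3; so word 5 is Adj.
If word 6 were Noun, no tagging could satisfy rule 1; so word 6 is Adv.
The unique satisfying tagging is: Adv Adv Adj Adj Adj Adv Adv Adj.
Check: rule 1 ✓; rule 2 ✓; rule 3 ✓; rule 4 ✓; rule 5 ✓.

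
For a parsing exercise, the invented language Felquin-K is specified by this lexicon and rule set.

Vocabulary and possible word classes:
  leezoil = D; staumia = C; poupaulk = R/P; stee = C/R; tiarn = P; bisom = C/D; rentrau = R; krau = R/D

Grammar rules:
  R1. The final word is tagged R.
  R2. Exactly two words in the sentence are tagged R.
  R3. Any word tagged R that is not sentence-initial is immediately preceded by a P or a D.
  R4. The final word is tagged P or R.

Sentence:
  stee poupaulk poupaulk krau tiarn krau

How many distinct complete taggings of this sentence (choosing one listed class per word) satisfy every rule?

Candidates per position — 1:stee {C,R}; 2:poupaulk {R,P}; 3:poupaulk {R,P}; 4:krau {R,D}; 5:tiarn {P}; 6:krau {R,D}.
There are 32 candidate sequences in total.
The sequences that satisfy every rule: C P R D P R; C P P R P R; R P P D P R.
Count = 3.

3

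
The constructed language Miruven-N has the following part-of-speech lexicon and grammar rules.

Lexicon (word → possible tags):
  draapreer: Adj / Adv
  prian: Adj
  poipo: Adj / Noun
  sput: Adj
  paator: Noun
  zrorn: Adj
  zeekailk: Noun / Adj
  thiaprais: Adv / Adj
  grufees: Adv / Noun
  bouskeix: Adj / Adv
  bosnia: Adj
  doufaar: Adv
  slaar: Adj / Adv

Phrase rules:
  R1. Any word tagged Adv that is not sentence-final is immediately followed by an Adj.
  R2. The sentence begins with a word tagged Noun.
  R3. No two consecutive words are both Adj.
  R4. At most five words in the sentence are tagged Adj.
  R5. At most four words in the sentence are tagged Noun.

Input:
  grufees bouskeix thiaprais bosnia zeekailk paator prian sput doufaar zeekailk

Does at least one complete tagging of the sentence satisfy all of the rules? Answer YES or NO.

Candidates per position — 1:grufees {Adv,Noun}; 2:bouskeix {Adj,Adv}; 3:thiaprais {Adv,Adj}; 4:bosnia {Adj}; 5:zeekailk {Noun,Adj}; 6:paator {Noun}; 7:prian {Adj}; 8:sput {Adj}; 9:doufaar {Adv}; 10:zeekailk {Noun,Adj}.
Rule 3 cannot be satisfied by any choice of tags from the lexicon.
So there is no consistent tagging.

NO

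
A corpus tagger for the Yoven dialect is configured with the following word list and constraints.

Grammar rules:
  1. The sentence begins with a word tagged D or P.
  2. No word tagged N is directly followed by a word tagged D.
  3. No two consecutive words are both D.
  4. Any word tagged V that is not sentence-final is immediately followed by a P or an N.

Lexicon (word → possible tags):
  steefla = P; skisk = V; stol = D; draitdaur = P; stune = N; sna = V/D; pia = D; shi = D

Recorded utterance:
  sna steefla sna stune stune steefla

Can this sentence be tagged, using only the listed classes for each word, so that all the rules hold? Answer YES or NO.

YES

Candidates per position — 1:sna {V,D}; 2:steefla {P}; 3:sna {V,D}; 4:stune {N}; 5:stune {N}; 6:steefla {P}.
One satisfying assignment: D P D N N P.
Checking: rule 1 satisfied; rule 2 satisfied; rule 3 satisfied; rule 4 satisfied.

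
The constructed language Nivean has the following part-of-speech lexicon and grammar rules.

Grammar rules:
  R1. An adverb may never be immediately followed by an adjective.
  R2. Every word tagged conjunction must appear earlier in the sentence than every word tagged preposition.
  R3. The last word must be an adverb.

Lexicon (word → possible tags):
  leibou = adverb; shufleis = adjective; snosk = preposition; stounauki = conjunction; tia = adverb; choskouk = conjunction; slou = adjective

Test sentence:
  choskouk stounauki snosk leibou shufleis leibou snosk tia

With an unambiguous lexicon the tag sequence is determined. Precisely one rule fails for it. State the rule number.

1

Fixed tagging: conjunction conjunction preposition adverb adjective adverb preposition adverb.
Rule check: R1 fail, R2 pass, R3 pass.
Only rule 1 fails.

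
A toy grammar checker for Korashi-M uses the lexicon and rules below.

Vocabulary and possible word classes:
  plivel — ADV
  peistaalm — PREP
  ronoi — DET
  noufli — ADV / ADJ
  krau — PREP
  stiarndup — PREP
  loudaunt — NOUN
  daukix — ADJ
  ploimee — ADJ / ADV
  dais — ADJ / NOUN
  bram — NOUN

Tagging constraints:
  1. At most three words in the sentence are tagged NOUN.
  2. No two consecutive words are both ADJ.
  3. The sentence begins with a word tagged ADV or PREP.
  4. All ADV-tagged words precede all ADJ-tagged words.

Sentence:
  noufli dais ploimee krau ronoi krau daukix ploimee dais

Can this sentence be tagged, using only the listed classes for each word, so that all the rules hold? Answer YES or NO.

NO

Candidates per position — 1:noufli {ADV,ADJ}; 2:dais {ADJ,NOUN}; 3:ploimee {ADJ,ADV}; 4:krau {PREP}; 5:ronoi {DET}; 6:krau {PREP}; 7:daukix {ADJ}; 8:ploimee {ADJ,ADV}; 9:dais {ADJ,NOUN}.
Every candidate sequence violates at least one rule; no consistent tagging exists.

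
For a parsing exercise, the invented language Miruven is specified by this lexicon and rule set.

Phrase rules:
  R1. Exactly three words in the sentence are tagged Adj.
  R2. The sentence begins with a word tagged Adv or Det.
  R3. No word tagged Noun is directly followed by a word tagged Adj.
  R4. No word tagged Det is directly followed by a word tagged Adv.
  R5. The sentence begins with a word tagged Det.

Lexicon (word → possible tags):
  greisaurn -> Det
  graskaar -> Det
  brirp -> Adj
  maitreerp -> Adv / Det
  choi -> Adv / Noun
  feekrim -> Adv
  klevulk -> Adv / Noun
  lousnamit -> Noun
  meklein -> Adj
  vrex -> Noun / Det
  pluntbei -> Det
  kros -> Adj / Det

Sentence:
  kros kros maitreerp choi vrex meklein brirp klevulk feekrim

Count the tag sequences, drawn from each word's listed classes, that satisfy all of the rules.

Candidates per position — 1:kros {Adj,Det}; 2:kros {Adj,Det}; 3:maitreerp {Adv,Det}; 4:choi {Adv,Noun}; 5:vrex {Noun,Det}; 6:meklein {Adj}; 7:brirp {Adj}; 8:klevulk {Adv,Noun}; 9:feekrim {Adv}.
There are 64 candidate sequences in total.
Checking each against the rules leaves 6 sequences.
Count = 6.

6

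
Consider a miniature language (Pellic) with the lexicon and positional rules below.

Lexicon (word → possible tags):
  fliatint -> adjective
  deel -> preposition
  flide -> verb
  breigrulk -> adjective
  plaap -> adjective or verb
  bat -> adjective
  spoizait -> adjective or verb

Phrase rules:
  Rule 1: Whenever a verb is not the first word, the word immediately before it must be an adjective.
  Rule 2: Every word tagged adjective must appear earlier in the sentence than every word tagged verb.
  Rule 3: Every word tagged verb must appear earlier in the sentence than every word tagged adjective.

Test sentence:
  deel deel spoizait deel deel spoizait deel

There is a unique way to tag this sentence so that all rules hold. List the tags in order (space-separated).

Candidates per position — 1:deel {preposition}; 2:deel {preposition}; 3:spoizait {adjective,verb}; 4:deel {preposition}; 5:deel {preposition}; 6:spoizait {adjective,verb}; 7:deel {preposition}.
Word 3 cannot be verb — rule 1 would then fail for every completion. It is adjective.
Word 6 cannot be verb — rule 1 would then fail for every completion. It is adjective.
That leaves exactly one tagging: preposition preposition adjective preposition preposition adjective preposition.
Rule-by-rule: rule 1 ✓; rule 2 ✓; rule 3 ✓.

preposition preposition adjective preposition preposition adjective preposition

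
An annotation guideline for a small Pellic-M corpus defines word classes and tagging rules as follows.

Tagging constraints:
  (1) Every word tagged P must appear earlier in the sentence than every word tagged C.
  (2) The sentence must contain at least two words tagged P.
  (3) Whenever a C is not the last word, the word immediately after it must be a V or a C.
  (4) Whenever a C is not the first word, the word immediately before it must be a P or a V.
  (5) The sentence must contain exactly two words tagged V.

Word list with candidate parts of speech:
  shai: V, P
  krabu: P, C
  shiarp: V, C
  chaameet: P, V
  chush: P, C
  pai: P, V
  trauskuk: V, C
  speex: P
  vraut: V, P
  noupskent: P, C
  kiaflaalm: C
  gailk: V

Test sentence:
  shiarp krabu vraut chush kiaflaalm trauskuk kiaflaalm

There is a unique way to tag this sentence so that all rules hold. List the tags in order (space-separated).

V P P P C V C

Candidates per position — 1:shiarp {V,C}; 2:krabu {P,C}; 3:vraut {V,P}; 4:chush {P,C}; 5:kiaflaalm {C}; 6:trauskuk {V,C}; 7:kiaflaalm {C}.
If word 4 were C, no tagging could satisfy rule 4; so word 4 is P.
If word 6 were C, no tagging could satisfy rule 4; so word 6 is V.
If word 1 were C, no tagging could satisfy rule 1; so word 1 is V.
If word 2 were C, no tagging could satisfy rule 1; so word 2 is P.
If word 3 were V, no tagging could satisfy rule 5; so word 3 is P.
That leaves exactly one tagging: V P P P C V C.
Checking: rule 1 holds; rule 2 holds; rule 3 holds; rule 4 holds; rule 5 holds.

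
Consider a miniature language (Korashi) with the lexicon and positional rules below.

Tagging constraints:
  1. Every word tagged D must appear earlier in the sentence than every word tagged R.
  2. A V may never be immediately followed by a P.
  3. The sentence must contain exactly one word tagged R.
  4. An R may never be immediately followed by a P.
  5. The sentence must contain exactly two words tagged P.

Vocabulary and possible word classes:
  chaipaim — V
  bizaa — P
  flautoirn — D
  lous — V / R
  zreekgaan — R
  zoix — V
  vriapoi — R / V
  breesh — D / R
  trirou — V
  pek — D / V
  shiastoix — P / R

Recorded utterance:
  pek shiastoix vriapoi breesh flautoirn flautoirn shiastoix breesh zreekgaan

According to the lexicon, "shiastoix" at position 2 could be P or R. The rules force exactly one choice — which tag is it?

Candidates per position — 1:pek {D,V}; 2:shiastoix {P,R}; 3:vriapoi {R,V}; 4:breesh {D,R}; 5:flautoirn {D}; 6:flautoirn {D}; 7:shiastoix {P,R}; 8:breesh {D,R}; 9:zreekgaan {R}.
At position 2, choosing R makes rule 1 impossible to satisfy; hence P.
At position 3, choosing R makes rule 1 impossible to satisfy; hence V.
At position 4, choosing R makes rule 1 impossible to satisfy; hence D.
At position 7, choosing R makes rule 3 impossible to satisfy; hence P.
At position 8, choosing R makes rule 3 impossible to satisfy; hence D.
At position 1, choosing V makes rule 2 impossible to satisfy; hence D.
The unique satisfying tagging is: D P V D D D P D R.
Checking: rule 1 holds; rule 2 holds; rule 3 holds; rule 4 holds; rule 5 holds.

P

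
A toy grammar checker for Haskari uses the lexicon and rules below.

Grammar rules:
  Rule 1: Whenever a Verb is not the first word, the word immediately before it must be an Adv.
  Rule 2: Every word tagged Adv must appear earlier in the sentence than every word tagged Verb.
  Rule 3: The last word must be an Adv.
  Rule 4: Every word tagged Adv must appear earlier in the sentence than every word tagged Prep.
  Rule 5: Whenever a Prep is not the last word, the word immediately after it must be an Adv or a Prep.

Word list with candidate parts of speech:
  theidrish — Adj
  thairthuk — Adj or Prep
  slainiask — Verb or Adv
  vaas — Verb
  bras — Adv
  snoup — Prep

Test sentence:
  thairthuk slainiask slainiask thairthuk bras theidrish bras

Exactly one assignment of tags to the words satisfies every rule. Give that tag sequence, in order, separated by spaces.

Adj Adv Adv Adj Adv Adj Adv

Candidates per position — 1:thairthuk {Adj,Prep}; 2:slainiask {Verb,Adv}; 3:slainiask {Verb,Adv}; 4:thairthuk {Adj,Prep}; 5:bras {Adv}; 6:theidrish {Adj}; 7:bras {Adv}.
At position 1, choosing Prep makes rule 4 impossible to satisfy; hence Adj.
At position 2, choosing Verb makes rule 1 impossible to satisfy; hence Adv.
At position 3, choosing Verb makes rule 2 impossible to satisfy; hence Adv.
At position 4, choosing Prep makes rule 4 impossible to satisfy; hence Adj.
The unique satisfying tagging is: Adj Adv Adv Adj Adv Adj Adv.
Verifying each rule — rule 1 holds; rule 2 holds; rule 3 holds; rule 4 holds; rule 5 holds.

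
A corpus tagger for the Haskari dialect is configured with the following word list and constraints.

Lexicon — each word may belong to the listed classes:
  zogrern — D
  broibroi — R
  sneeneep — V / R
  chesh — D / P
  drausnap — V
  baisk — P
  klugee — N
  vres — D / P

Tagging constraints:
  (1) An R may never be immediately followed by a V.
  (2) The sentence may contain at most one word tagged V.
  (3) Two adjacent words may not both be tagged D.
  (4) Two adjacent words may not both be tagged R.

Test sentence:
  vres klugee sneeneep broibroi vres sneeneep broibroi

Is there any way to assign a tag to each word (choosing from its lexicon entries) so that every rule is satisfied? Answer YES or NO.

Candidates per position — 1:vres {D,P}; 2:klugee {N}; 3:sneeneep {V,R}; 4:broibroi {R}; 5:vres {D,P}; 6:sneeneep {V,R}; 7:broibroi {R}.
Every candidate sequence violates at least one rule; no consistent tagging exists.

NO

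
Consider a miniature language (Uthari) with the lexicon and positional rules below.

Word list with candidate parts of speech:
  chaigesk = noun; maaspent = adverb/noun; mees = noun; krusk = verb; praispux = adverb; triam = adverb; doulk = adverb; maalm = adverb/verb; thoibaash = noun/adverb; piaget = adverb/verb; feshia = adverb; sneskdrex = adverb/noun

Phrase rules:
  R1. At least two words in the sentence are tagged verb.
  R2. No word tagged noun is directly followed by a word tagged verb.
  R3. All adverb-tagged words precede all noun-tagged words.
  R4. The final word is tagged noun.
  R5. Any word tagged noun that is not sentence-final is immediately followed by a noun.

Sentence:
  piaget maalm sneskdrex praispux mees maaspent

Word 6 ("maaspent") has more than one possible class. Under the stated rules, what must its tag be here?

Candidates per position — 1:piaget {adverb,verb}; 2:maalm {adverb,verb}; 3:sneskdrex {adverb,noun}; 4:praispux {adverb}; 5:mees {noun}; 6:maaspent {adverb,noun}.
At position 1, choosing adverb makes rule 1 impossible to satisfy; hence verb.
At position 2, choosing adverb makes rule 1 impossible to satisfy; hence verb.
At position 3, choosing noun makes rule 3 impossible to satisfy; hence adverb.
At position 6, choosing adverb makes rule 3 impossible to satisfy; hence noun.
That leaves exactly one tagging: verb verb adverb adverb noun noun.
Rule-by-rule: rule 1 ok; rule 2 ok; rule 3 ok; rule 4 ok; rule 5 ok.

noun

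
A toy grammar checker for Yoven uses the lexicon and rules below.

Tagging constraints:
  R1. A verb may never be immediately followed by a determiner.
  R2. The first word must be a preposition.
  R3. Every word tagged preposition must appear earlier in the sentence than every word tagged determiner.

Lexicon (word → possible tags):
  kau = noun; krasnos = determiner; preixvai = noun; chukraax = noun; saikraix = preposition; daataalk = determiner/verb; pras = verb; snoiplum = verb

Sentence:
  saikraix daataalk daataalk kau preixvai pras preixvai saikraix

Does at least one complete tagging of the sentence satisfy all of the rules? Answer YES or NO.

YES

Candidates per position — 1:saikraix {preposition}; 2:daataalk {determiner,verb}; 3:daataalk {determiner,verb}; 4:kau {noun}; 5:preixvai {noun}; 6:pras {verb}; 7:preixvai {noun}; 8:saikraix {preposition}.
One satisfying assignment: preposition verb verb noun noun verb noun preposition.
Verifying each rule — rule 1 holds; rule 2 holds; rule 3 holds.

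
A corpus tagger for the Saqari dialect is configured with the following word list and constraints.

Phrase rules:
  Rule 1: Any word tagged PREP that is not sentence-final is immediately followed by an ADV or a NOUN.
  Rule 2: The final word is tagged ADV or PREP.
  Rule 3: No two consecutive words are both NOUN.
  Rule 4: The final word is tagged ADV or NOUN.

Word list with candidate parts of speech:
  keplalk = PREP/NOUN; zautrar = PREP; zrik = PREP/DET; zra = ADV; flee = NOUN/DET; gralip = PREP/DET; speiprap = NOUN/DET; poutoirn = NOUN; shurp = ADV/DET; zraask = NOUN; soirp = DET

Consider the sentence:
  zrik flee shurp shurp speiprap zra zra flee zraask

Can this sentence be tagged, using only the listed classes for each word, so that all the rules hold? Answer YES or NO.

NO

Candidates per position — 1:zrik {PREP,DET}; 2:flee {NOUN,DET}; 3:shurp {ADV,DET}; 4:shurp {ADV,DET}; 5:speiprap {NOUN,DET}; 6:zra {ADV}; 7:zra {ADV}; 8:flee {NOUN,DET}; 9:zraask {NOUN}.
Rule 2 cannot be satisfied by any choice of tags from the lexicon.
So there is no consistent tagging.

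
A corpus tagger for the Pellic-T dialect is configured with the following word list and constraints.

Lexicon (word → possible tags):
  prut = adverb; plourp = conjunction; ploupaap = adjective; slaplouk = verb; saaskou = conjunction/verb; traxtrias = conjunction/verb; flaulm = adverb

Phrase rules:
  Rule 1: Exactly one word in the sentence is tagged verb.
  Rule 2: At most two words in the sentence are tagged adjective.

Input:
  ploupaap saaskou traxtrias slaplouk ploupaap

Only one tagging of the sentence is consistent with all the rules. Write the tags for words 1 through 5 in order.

adjective conjunction conjunction verb adjective

Candidates per position — 1:ploupaap {adjective}; 2:saaskou {conjunction,verb}; 3:traxtrias {conjunction,verb}; 4:slaplouk {verb}; 5:ploupaap {adjective}.
At position 2, choosing verb makes rule 1 impossible to satisfy; hence conjunction.
At position 3, choosing verb makes rule 1 impossible to satisfy; hence conjunction.
The only consistent sequence is: adjective conjunction conjunction verb adjective.
Checking: rule 1 holds; rule 2 holds.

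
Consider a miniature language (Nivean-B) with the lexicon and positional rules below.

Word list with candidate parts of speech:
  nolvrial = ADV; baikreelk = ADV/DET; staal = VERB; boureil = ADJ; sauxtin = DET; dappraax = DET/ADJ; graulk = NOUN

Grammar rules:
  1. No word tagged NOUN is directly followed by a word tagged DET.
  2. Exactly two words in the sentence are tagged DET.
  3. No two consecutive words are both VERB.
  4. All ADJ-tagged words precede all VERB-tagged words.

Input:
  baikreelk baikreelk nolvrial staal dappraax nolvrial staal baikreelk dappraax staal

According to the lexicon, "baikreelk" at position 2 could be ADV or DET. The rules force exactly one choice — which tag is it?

Candidates per position — 1:baikreelk {ADV,DET}; 2:baikreelk {ADV,DET}; 3:nolvrial {ADV}; 4:staal {VERB}; 5:dappraax {DET,ADJ}; 6:nolvrial {ADV}; 7:staal {VERB}; 8:baikreelk {ADV,DET}; 9:dappraax {DET,ADJ}; 10:staal {VERB}.
Word 5 cannot be ADJ — rule 4 would then fail for every completion. It is DET.
Word 9 cannot be ADJ — rule 4 would then fail for every completion. It is DET.
Word 1 cannot be DET — rule 2 would then fail for every completion. It is ADV.
Word 2 cannot be DET — rule 2 would then fail for every completion. It is ADV.
Word 8 cannot be DET — rule 2 would then fail for every completion. It is ADV.
So the tagging must be: ADV ADV ADV VERB DET ADV VERB ADV DET VERB.
Rule-by-rule: rule 1 ✓; rule 2 ✓; rule 3 ✓; rule 4 ✓.

ADV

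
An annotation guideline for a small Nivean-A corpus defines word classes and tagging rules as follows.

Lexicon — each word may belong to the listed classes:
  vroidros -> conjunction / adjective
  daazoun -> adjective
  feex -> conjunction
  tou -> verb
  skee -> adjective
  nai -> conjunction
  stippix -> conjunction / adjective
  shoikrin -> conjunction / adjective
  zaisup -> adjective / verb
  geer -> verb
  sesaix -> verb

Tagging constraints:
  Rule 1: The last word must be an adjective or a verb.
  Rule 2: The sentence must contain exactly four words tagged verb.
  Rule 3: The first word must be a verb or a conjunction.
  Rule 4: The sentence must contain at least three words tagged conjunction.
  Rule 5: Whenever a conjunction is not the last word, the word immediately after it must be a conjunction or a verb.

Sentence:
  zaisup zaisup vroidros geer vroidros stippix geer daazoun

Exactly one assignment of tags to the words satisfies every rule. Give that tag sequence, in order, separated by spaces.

verb verb conjunction verb conjunction conjunction verb adjective

Candidates per position — 1:zaisup {adjective,verb}; 2:zaisup {adjective,verb}; 3:vroidros {conjunction,adjective}; 4:geer {verb}; 5:vroidros {conjunction,adjective}; 6:stippix {conjunction,adjective}; 7:geer {verb}; 8:daazoun {adjective}.
Position 1: adjective is ruled out by rule 2; that leaves verb.
Position 2: adjective is ruled out by rule 2; that leaves verb.
Position 3: adjective is ruled out by rule 4; that leaves conjunction.
Position 5: adjective is ruled out by rule 4; that leaves conjunction.
Position 6: adjective is ruled out by rule 4; that leaves conjunction.
The only consistent sequence is: verb verb conjunction verb conjunction conjunction verb adjective.
Check: rule 1 ✓; rule 2 ✓; rule 3 ✓; rule 4 ✓; rule 5 ✓.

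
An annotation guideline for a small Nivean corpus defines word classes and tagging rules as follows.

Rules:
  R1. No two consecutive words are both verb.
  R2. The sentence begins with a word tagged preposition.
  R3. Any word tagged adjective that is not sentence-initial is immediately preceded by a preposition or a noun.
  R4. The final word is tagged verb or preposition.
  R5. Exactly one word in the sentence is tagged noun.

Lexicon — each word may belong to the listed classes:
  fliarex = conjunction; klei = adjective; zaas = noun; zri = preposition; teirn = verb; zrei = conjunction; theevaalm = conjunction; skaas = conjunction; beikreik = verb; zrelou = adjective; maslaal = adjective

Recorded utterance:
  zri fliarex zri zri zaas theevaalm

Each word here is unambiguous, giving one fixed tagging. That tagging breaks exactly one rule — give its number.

Fixed tagging: preposition conjunction preposition preposition noun conjunction.
Checking each rule: R1 ok, R2 ok, R3 ok, R4 fails, R5 ok.
Only rule 4 fails.

4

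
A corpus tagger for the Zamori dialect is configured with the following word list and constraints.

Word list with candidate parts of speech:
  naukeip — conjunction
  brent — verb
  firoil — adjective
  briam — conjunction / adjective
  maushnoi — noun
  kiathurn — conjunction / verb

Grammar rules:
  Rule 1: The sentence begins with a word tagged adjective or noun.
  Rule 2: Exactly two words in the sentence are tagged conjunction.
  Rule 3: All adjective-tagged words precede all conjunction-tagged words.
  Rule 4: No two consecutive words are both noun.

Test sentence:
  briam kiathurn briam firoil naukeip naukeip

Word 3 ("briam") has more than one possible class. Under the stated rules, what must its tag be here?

Candidates per position — 1:briam {conjunction,adjective}; 2:kiathurn {conjunction,verb}; 3:briam {conjunction,adjective}; 4:firoil {adjective}; 5:naukeip {conjunction}; 6:naukeip {conjunction}.
Position 1: conjunction is ruled out by rule 1; that leaves adjective.
Position 2: conjunction is ruled out by rule 2; that leaves verb.
Position 3: conjunction is ruled out by rule 2; that leaves adjective.
The only consistent sequence is: adjective verb adjective adjective conjunction conjunction.
Rule-by-rule: rule 1 satisfied; rule 2 satisfied; rule 3 satisfied; rule 4 satisfied.

adjective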